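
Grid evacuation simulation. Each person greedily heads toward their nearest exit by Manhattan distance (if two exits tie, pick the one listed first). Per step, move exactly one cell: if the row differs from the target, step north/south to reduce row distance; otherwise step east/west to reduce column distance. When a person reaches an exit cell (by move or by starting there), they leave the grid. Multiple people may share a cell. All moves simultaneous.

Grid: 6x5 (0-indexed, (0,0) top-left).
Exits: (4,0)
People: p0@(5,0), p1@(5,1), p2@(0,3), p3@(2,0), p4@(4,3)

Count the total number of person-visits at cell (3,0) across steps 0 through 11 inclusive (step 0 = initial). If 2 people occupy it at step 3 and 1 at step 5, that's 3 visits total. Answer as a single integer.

Step 0: p0@(5,0) p1@(5,1) p2@(0,3) p3@(2,0) p4@(4,3) -> at (3,0): 0 [-], cum=0
Step 1: p0@ESC p1@(4,1) p2@(1,3) p3@(3,0) p4@(4,2) -> at (3,0): 1 [p3], cum=1
Step 2: p0@ESC p1@ESC p2@(2,3) p3@ESC p4@(4,1) -> at (3,0): 0 [-], cum=1
Step 3: p0@ESC p1@ESC p2@(3,3) p3@ESC p4@ESC -> at (3,0): 0 [-], cum=1
Step 4: p0@ESC p1@ESC p2@(4,3) p3@ESC p4@ESC -> at (3,0): 0 [-], cum=1
Step 5: p0@ESC p1@ESC p2@(4,2) p3@ESC p4@ESC -> at (3,0): 0 [-], cum=1
Step 6: p0@ESC p1@ESC p2@(4,1) p3@ESC p4@ESC -> at (3,0): 0 [-], cum=1
Step 7: p0@ESC p1@ESC p2@ESC p3@ESC p4@ESC -> at (3,0): 0 [-], cum=1
Total visits = 1

Answer: 1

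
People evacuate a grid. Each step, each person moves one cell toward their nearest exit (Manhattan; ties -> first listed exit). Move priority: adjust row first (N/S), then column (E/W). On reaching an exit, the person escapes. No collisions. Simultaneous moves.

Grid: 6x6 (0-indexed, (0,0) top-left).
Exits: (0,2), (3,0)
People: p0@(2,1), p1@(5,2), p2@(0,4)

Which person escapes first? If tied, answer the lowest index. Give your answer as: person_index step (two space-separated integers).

Step 1: p0:(2,1)->(3,1) | p1:(5,2)->(4,2) | p2:(0,4)->(0,3)
Step 2: p0:(3,1)->(3,0)->EXIT | p1:(4,2)->(3,2) | p2:(0,3)->(0,2)->EXIT
Step 3: p0:escaped | p1:(3,2)->(3,1) | p2:escaped
Step 4: p0:escaped | p1:(3,1)->(3,0)->EXIT | p2:escaped
Exit steps: [2, 4, 2]
First to escape: p0 at step 2

Answer: 0 2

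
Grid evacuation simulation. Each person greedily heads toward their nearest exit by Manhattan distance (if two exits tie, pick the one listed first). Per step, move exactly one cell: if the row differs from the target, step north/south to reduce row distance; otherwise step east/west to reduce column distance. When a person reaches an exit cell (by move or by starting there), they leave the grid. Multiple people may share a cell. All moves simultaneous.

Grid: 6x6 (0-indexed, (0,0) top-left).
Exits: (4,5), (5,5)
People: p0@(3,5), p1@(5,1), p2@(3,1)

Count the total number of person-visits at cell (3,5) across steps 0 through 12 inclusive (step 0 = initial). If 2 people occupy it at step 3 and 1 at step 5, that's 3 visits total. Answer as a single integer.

Step 0: p0@(3,5) p1@(5,1) p2@(3,1) -> at (3,5): 1 [p0], cum=1
Step 1: p0@ESC p1@(5,2) p2@(4,1) -> at (3,5): 0 [-], cum=1
Step 2: p0@ESC p1@(5,3) p2@(4,2) -> at (3,5): 0 [-], cum=1
Step 3: p0@ESC p1@(5,4) p2@(4,3) -> at (3,5): 0 [-], cum=1
Step 4: p0@ESC p1@ESC p2@(4,4) -> at (3,5): 0 [-], cum=1
Step 5: p0@ESC p1@ESC p2@ESC -> at (3,5): 0 [-], cum=1
Total visits = 1

Answer: 1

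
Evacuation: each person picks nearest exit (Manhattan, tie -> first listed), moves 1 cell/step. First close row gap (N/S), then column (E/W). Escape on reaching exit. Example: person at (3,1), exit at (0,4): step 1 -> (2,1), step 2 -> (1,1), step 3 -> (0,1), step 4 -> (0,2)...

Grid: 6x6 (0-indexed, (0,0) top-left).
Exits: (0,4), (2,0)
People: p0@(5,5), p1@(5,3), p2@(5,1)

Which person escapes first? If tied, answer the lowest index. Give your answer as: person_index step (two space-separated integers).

Step 1: p0:(5,5)->(4,5) | p1:(5,3)->(4,3) | p2:(5,1)->(4,1)
Step 2: p0:(4,5)->(3,5) | p1:(4,3)->(3,3) | p2:(4,1)->(3,1)
Step 3: p0:(3,5)->(2,5) | p1:(3,3)->(2,3) | p2:(3,1)->(2,1)
Step 4: p0:(2,5)->(1,5) | p1:(2,3)->(1,3) | p2:(2,1)->(2,0)->EXIT
Step 5: p0:(1,5)->(0,5) | p1:(1,3)->(0,3) | p2:escaped
Step 6: p0:(0,5)->(0,4)->EXIT | p1:(0,3)->(0,4)->EXIT | p2:escaped
Exit steps: [6, 6, 4]
First to escape: p2 at step 4

Answer: 2 4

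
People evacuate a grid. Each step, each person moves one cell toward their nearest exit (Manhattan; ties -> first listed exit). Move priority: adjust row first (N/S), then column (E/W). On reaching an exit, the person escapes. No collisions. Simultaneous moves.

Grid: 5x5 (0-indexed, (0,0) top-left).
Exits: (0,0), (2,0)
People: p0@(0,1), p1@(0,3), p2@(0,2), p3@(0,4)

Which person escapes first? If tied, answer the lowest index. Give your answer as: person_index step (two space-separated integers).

Step 1: p0:(0,1)->(0,0)->EXIT | p1:(0,3)->(0,2) | p2:(0,2)->(0,1) | p3:(0,4)->(0,3)
Step 2: p0:escaped | p1:(0,2)->(0,1) | p2:(0,1)->(0,0)->EXIT | p3:(0,3)->(0,2)
Step 3: p0:escaped | p1:(0,1)->(0,0)->EXIT | p2:escaped | p3:(0,2)->(0,1)
Step 4: p0:escaped | p1:escaped | p2:escaped | p3:(0,1)->(0,0)->EXIT
Exit steps: [1, 3, 2, 4]
First to escape: p0 at step 1

Answer: 0 1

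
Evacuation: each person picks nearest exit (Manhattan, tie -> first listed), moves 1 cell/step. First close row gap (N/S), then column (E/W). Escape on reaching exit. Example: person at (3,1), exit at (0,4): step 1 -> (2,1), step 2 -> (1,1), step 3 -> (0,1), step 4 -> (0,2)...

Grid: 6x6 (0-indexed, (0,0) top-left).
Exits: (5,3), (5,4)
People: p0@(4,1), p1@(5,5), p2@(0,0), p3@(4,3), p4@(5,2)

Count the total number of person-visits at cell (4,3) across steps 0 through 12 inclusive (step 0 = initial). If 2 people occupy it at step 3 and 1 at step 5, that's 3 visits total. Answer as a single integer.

Step 0: p0@(4,1) p1@(5,5) p2@(0,0) p3@(4,3) p4@(5,2) -> at (4,3): 1 [p3], cum=1
Step 1: p0@(5,1) p1@ESC p2@(1,0) p3@ESC p4@ESC -> at (4,3): 0 [-], cum=1
Step 2: p0@(5,2) p1@ESC p2@(2,0) p3@ESC p4@ESC -> at (4,3): 0 [-], cum=1
Step 3: p0@ESC p1@ESC p2@(3,0) p3@ESC p4@ESC -> at (4,3): 0 [-], cum=1
Step 4: p0@ESC p1@ESC p2@(4,0) p3@ESC p4@ESC -> at (4,3): 0 [-], cum=1
Step 5: p0@ESC p1@ESC p2@(5,0) p3@ESC p4@ESC -> at (4,3): 0 [-], cum=1
Step 6: p0@ESC p1@ESC p2@(5,1) p3@ESC p4@ESC -> at (4,3): 0 [-], cum=1
Step 7: p0@ESC p1@ESC p2@(5,2) p3@ESC p4@ESC -> at (4,3): 0 [-], cum=1
Step 8: p0@ESC p1@ESC p2@ESC p3@ESC p4@ESC -> at (4,3): 0 [-], cum=1
Total visits = 1

Answer: 1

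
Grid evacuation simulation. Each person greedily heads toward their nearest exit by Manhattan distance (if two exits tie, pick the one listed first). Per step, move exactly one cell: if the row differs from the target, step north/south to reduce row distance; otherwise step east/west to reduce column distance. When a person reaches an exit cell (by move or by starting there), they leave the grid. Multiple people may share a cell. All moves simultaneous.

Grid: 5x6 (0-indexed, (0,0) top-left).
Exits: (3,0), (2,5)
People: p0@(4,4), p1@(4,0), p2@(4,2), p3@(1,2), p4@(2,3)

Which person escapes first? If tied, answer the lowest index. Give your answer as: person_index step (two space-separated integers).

Answer: 1 1

Derivation:
Step 1: p0:(4,4)->(3,4) | p1:(4,0)->(3,0)->EXIT | p2:(4,2)->(3,2) | p3:(1,2)->(2,2) | p4:(2,3)->(2,4)
Step 2: p0:(3,4)->(2,4) | p1:escaped | p2:(3,2)->(3,1) | p3:(2,2)->(3,2) | p4:(2,4)->(2,5)->EXIT
Step 3: p0:(2,4)->(2,5)->EXIT | p1:escaped | p2:(3,1)->(3,0)->EXIT | p3:(3,2)->(3,1) | p4:escaped
Step 4: p0:escaped | p1:escaped | p2:escaped | p3:(3,1)->(3,0)->EXIT | p4:escaped
Exit steps: [3, 1, 3, 4, 2]
First to escape: p1 at step 1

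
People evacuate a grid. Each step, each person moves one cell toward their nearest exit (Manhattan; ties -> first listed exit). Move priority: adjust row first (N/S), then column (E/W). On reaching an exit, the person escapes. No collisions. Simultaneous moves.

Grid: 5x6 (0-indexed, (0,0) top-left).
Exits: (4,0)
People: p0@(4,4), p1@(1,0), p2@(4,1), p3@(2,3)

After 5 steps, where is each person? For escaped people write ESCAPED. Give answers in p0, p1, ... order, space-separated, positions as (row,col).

Step 1: p0:(4,4)->(4,3) | p1:(1,0)->(2,0) | p2:(4,1)->(4,0)->EXIT | p3:(2,3)->(3,3)
Step 2: p0:(4,3)->(4,2) | p1:(2,0)->(3,0) | p2:escaped | p3:(3,3)->(4,3)
Step 3: p0:(4,2)->(4,1) | p1:(3,0)->(4,0)->EXIT | p2:escaped | p3:(4,3)->(4,2)
Step 4: p0:(4,1)->(4,0)->EXIT | p1:escaped | p2:escaped | p3:(4,2)->(4,1)
Step 5: p0:escaped | p1:escaped | p2:escaped | p3:(4,1)->(4,0)->EXIT

ESCAPED ESCAPED ESCAPED ESCAPED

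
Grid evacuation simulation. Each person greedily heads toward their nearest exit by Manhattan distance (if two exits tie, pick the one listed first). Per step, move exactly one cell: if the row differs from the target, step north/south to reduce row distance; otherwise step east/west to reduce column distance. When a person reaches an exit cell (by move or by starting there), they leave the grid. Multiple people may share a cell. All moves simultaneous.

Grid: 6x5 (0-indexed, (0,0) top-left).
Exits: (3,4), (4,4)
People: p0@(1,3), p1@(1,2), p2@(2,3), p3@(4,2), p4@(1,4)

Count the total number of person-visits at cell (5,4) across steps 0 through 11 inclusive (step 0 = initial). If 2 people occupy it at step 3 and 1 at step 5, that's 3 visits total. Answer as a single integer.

Step 0: p0@(1,3) p1@(1,2) p2@(2,3) p3@(4,2) p4@(1,4) -> at (5,4): 0 [-], cum=0
Step 1: p0@(2,3) p1@(2,2) p2@(3,3) p3@(4,3) p4@(2,4) -> at (5,4): 0 [-], cum=0
Step 2: p0@(3,3) p1@(3,2) p2@ESC p3@ESC p4@ESC -> at (5,4): 0 [-], cum=0
Step 3: p0@ESC p1@(3,3) p2@ESC p3@ESC p4@ESC -> at (5,4): 0 [-], cum=0
Step 4: p0@ESC p1@ESC p2@ESC p3@ESC p4@ESC -> at (5,4): 0 [-], cum=0
Total visits = 0

Answer: 0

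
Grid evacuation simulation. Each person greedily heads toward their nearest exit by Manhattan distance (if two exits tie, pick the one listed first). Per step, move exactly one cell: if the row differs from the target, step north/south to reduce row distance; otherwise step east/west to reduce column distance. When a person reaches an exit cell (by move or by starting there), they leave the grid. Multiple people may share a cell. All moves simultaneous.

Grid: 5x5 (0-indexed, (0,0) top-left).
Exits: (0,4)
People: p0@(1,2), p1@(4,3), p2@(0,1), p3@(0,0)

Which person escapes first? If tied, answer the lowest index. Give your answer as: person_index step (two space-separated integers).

Step 1: p0:(1,2)->(0,2) | p1:(4,3)->(3,3) | p2:(0,1)->(0,2) | p3:(0,0)->(0,1)
Step 2: p0:(0,2)->(0,3) | p1:(3,3)->(2,3) | p2:(0,2)->(0,3) | p3:(0,1)->(0,2)
Step 3: p0:(0,3)->(0,4)->EXIT | p1:(2,3)->(1,3) | p2:(0,3)->(0,4)->EXIT | p3:(0,2)->(0,3)
Step 4: p0:escaped | p1:(1,3)->(0,3) | p2:escaped | p3:(0,3)->(0,4)->EXIT
Step 5: p0:escaped | p1:(0,3)->(0,4)->EXIT | p2:escaped | p3:escaped
Exit steps: [3, 5, 3, 4]
First to escape: p0 at step 3

Answer: 0 3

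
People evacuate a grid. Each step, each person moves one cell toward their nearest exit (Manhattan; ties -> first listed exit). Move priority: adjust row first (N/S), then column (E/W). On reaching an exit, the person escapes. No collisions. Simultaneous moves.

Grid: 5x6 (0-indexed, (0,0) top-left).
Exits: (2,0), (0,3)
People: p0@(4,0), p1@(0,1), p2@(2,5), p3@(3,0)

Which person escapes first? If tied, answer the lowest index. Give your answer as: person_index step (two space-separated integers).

Step 1: p0:(4,0)->(3,0) | p1:(0,1)->(0,2) | p2:(2,5)->(1,5) | p3:(3,0)->(2,0)->EXIT
Step 2: p0:(3,0)->(2,0)->EXIT | p1:(0,2)->(0,3)->EXIT | p2:(1,5)->(0,5) | p3:escaped
Step 3: p0:escaped | p1:escaped | p2:(0,5)->(0,4) | p3:escaped
Step 4: p0:escaped | p1:escaped | p2:(0,4)->(0,3)->EXIT | p3:escaped
Exit steps: [2, 2, 4, 1]
First to escape: p3 at step 1

Answer: 3 1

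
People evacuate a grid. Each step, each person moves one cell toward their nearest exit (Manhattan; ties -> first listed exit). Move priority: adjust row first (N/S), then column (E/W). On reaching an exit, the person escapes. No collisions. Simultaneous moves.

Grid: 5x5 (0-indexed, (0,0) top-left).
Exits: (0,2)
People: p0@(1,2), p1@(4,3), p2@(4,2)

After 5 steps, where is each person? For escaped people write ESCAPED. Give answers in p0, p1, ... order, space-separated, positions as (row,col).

Step 1: p0:(1,2)->(0,2)->EXIT | p1:(4,3)->(3,3) | p2:(4,2)->(3,2)
Step 2: p0:escaped | p1:(3,3)->(2,3) | p2:(3,2)->(2,2)
Step 3: p0:escaped | p1:(2,3)->(1,3) | p2:(2,2)->(1,2)
Step 4: p0:escaped | p1:(1,3)->(0,3) | p2:(1,2)->(0,2)->EXIT
Step 5: p0:escaped | p1:(0,3)->(0,2)->EXIT | p2:escaped

ESCAPED ESCAPED ESCAPED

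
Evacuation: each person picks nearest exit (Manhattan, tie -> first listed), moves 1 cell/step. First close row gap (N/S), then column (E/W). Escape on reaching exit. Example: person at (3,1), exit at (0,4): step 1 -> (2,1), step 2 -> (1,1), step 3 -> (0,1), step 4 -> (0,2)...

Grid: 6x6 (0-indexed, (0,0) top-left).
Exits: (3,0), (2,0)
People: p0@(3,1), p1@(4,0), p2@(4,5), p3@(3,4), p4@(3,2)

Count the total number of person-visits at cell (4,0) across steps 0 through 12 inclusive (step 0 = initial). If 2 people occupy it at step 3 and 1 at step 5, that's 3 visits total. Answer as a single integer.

Step 0: p0@(3,1) p1@(4,0) p2@(4,5) p3@(3,4) p4@(3,2) -> at (4,0): 1 [p1], cum=1
Step 1: p0@ESC p1@ESC p2@(3,5) p3@(3,3) p4@(3,1) -> at (4,0): 0 [-], cum=1
Step 2: p0@ESC p1@ESC p2@(3,4) p3@(3,2) p4@ESC -> at (4,0): 0 [-], cum=1
Step 3: p0@ESC p1@ESC p2@(3,3) p3@(3,1) p4@ESC -> at (4,0): 0 [-], cum=1
Step 4: p0@ESC p1@ESC p2@(3,2) p3@ESC p4@ESC -> at (4,0): 0 [-], cum=1
Step 5: p0@ESC p1@ESC p2@(3,1) p3@ESC p4@ESC -> at (4,0): 0 [-], cum=1
Step 6: p0@ESC p1@ESC p2@ESC p3@ESC p4@ESC -> at (4,0): 0 [-], cum=1
Total visits = 1

Answer: 1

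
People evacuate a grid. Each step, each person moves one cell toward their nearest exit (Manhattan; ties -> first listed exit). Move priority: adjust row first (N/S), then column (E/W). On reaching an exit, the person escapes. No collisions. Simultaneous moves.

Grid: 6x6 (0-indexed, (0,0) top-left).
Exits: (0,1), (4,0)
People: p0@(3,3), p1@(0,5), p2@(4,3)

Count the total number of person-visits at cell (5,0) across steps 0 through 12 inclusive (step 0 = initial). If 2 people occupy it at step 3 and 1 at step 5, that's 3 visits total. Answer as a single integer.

Step 0: p0@(3,3) p1@(0,5) p2@(4,3) -> at (5,0): 0 [-], cum=0
Step 1: p0@(4,3) p1@(0,4) p2@(4,2) -> at (5,0): 0 [-], cum=0
Step 2: p0@(4,2) p1@(0,3) p2@(4,1) -> at (5,0): 0 [-], cum=0
Step 3: p0@(4,1) p1@(0,2) p2@ESC -> at (5,0): 0 [-], cum=0
Step 4: p0@ESC p1@ESC p2@ESC -> at (5,0): 0 [-], cum=0
Total visits = 0

Answer: 0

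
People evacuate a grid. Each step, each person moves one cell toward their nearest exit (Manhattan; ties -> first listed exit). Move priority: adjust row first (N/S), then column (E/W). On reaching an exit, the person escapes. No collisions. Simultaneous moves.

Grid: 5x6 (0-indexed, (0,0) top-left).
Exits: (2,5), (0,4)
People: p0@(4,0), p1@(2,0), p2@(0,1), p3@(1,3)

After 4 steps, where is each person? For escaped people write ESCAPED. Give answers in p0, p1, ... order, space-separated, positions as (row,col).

Step 1: p0:(4,0)->(3,0) | p1:(2,0)->(2,1) | p2:(0,1)->(0,2) | p3:(1,3)->(0,3)
Step 2: p0:(3,0)->(2,0) | p1:(2,1)->(2,2) | p2:(0,2)->(0,3) | p3:(0,3)->(0,4)->EXIT
Step 3: p0:(2,0)->(2,1) | p1:(2,2)->(2,3) | p2:(0,3)->(0,4)->EXIT | p3:escaped
Step 4: p0:(2,1)->(2,2) | p1:(2,3)->(2,4) | p2:escaped | p3:escaped

(2,2) (2,4) ESCAPED ESCAPED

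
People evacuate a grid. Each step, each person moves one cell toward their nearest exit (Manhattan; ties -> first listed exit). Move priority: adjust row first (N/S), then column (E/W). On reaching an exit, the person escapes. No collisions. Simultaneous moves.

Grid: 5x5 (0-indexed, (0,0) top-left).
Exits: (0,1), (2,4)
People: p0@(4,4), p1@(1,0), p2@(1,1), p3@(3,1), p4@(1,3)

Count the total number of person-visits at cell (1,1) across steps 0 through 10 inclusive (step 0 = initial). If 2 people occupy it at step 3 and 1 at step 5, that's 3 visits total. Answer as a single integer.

Step 0: p0@(4,4) p1@(1,0) p2@(1,1) p3@(3,1) p4@(1,3) -> at (1,1): 1 [p2], cum=1
Step 1: p0@(3,4) p1@(0,0) p2@ESC p3@(2,1) p4@(2,3) -> at (1,1): 0 [-], cum=1
Step 2: p0@ESC p1@ESC p2@ESC p3@(1,1) p4@ESC -> at (1,1): 1 [p3], cum=2
Step 3: p0@ESC p1@ESC p2@ESC p3@ESC p4@ESC -> at (1,1): 0 [-], cum=2
Total visits = 2

Answer: 2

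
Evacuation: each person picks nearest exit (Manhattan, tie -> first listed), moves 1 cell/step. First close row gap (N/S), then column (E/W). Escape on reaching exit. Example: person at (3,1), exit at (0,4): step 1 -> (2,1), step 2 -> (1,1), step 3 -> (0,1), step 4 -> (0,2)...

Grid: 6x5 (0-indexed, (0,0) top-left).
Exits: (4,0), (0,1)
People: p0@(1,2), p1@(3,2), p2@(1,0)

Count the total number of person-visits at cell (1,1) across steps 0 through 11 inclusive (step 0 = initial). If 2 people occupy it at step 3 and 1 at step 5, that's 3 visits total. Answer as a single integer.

Step 0: p0@(1,2) p1@(3,2) p2@(1,0) -> at (1,1): 0 [-], cum=0
Step 1: p0@(0,2) p1@(4,2) p2@(0,0) -> at (1,1): 0 [-], cum=0
Step 2: p0@ESC p1@(4,1) p2@ESC -> at (1,1): 0 [-], cum=0
Step 3: p0@ESC p1@ESC p2@ESC -> at (1,1): 0 [-], cum=0
Total visits = 0

Answer: 0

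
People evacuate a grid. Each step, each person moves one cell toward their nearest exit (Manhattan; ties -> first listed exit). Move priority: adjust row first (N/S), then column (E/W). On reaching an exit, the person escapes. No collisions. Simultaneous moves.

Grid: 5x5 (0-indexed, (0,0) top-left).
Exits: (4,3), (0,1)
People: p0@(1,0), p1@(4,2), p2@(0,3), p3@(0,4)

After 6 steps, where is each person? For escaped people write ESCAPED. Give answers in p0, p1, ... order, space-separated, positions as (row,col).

Step 1: p0:(1,0)->(0,0) | p1:(4,2)->(4,3)->EXIT | p2:(0,3)->(0,2) | p3:(0,4)->(0,3)
Step 2: p0:(0,0)->(0,1)->EXIT | p1:escaped | p2:(0,2)->(0,1)->EXIT | p3:(0,3)->(0,2)
Step 3: p0:escaped | p1:escaped | p2:escaped | p3:(0,2)->(0,1)->EXIT

ESCAPED ESCAPED ESCAPED ESCAPED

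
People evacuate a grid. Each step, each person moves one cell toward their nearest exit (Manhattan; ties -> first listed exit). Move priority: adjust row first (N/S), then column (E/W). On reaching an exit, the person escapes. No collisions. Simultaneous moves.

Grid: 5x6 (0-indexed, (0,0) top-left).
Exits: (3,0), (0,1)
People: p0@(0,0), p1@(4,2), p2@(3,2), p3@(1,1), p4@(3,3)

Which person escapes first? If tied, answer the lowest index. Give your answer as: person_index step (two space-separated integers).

Step 1: p0:(0,0)->(0,1)->EXIT | p1:(4,2)->(3,2) | p2:(3,2)->(3,1) | p3:(1,1)->(0,1)->EXIT | p4:(3,3)->(3,2)
Step 2: p0:escaped | p1:(3,2)->(3,1) | p2:(3,1)->(3,0)->EXIT | p3:escaped | p4:(3,2)->(3,1)
Step 3: p0:escaped | p1:(3,1)->(3,0)->EXIT | p2:escaped | p3:escaped | p4:(3,1)->(3,0)->EXIT
Exit steps: [1, 3, 2, 1, 3]
First to escape: p0 at step 1

Answer: 0 1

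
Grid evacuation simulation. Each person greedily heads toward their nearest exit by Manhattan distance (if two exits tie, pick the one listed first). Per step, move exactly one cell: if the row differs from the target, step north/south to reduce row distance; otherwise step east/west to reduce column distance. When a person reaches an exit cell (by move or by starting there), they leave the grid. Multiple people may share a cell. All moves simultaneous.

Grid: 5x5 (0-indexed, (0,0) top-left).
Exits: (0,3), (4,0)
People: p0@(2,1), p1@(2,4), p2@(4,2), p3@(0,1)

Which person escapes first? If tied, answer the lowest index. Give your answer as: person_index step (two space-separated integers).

Answer: 2 2

Derivation:
Step 1: p0:(2,1)->(3,1) | p1:(2,4)->(1,4) | p2:(4,2)->(4,1) | p3:(0,1)->(0,2)
Step 2: p0:(3,1)->(4,1) | p1:(1,4)->(0,4) | p2:(4,1)->(4,0)->EXIT | p3:(0,2)->(0,3)->EXIT
Step 3: p0:(4,1)->(4,0)->EXIT | p1:(0,4)->(0,3)->EXIT | p2:escaped | p3:escaped
Exit steps: [3, 3, 2, 2]
First to escape: p2 at step 2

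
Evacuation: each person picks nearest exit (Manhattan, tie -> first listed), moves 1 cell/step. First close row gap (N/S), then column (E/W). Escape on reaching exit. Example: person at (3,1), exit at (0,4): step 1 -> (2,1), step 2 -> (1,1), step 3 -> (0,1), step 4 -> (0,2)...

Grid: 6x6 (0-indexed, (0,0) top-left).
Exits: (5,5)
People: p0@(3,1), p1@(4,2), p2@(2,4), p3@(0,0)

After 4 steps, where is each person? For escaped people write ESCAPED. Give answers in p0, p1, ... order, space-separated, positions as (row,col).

Step 1: p0:(3,1)->(4,1) | p1:(4,2)->(5,2) | p2:(2,4)->(3,4) | p3:(0,0)->(1,0)
Step 2: p0:(4,1)->(5,1) | p1:(5,2)->(5,3) | p2:(3,4)->(4,4) | p3:(1,0)->(2,0)
Step 3: p0:(5,1)->(5,2) | p1:(5,3)->(5,4) | p2:(4,4)->(5,4) | p3:(2,0)->(3,0)
Step 4: p0:(5,2)->(5,3) | p1:(5,4)->(5,5)->EXIT | p2:(5,4)->(5,5)->EXIT | p3:(3,0)->(4,0)

(5,3) ESCAPED ESCAPED (4,0)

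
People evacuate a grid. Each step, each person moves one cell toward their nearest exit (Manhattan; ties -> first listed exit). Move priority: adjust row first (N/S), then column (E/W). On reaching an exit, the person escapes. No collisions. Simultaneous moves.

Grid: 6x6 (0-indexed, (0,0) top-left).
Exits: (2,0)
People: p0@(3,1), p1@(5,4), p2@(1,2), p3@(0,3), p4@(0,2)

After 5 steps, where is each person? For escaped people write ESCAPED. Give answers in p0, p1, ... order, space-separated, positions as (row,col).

Step 1: p0:(3,1)->(2,1) | p1:(5,4)->(4,4) | p2:(1,2)->(2,2) | p3:(0,3)->(1,3) | p4:(0,2)->(1,2)
Step 2: p0:(2,1)->(2,0)->EXIT | p1:(4,4)->(3,4) | p2:(2,2)->(2,1) | p3:(1,3)->(2,3) | p4:(1,2)->(2,2)
Step 3: p0:escaped | p1:(3,4)->(2,4) | p2:(2,1)->(2,0)->EXIT | p3:(2,3)->(2,2) | p4:(2,2)->(2,1)
Step 4: p0:escaped | p1:(2,4)->(2,3) | p2:escaped | p3:(2,2)->(2,1) | p4:(2,1)->(2,0)->EXIT
Step 5: p0:escaped | p1:(2,3)->(2,2) | p2:escaped | p3:(2,1)->(2,0)->EXIT | p4:escaped

ESCAPED (2,2) ESCAPED ESCAPED ESCAPED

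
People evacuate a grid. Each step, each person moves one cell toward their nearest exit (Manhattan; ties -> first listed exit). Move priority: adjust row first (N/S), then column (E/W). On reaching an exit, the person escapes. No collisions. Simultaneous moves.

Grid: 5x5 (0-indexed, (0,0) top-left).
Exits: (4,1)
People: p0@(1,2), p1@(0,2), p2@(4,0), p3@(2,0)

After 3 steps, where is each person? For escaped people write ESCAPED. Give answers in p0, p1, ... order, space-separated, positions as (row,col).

Step 1: p0:(1,2)->(2,2) | p1:(0,2)->(1,2) | p2:(4,0)->(4,1)->EXIT | p3:(2,0)->(3,0)
Step 2: p0:(2,2)->(3,2) | p1:(1,2)->(2,2) | p2:escaped | p3:(3,0)->(4,0)
Step 3: p0:(3,2)->(4,2) | p1:(2,2)->(3,2) | p2:escaped | p3:(4,0)->(4,1)->EXIT

(4,2) (3,2) ESCAPED ESCAPED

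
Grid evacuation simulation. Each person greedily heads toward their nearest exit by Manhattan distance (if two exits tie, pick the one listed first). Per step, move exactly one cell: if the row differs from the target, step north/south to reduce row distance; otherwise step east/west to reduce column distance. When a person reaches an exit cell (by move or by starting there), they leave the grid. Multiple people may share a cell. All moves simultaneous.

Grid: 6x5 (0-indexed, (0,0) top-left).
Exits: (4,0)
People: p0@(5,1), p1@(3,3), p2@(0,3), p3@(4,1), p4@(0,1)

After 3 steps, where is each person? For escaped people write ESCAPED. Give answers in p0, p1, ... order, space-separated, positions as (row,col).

Step 1: p0:(5,1)->(4,1) | p1:(3,3)->(4,3) | p2:(0,3)->(1,3) | p3:(4,1)->(4,0)->EXIT | p4:(0,1)->(1,1)
Step 2: p0:(4,1)->(4,0)->EXIT | p1:(4,3)->(4,2) | p2:(1,3)->(2,3) | p3:escaped | p4:(1,1)->(2,1)
Step 3: p0:escaped | p1:(4,2)->(4,1) | p2:(2,3)->(3,3) | p3:escaped | p4:(2,1)->(3,1)

ESCAPED (4,1) (3,3) ESCAPED (3,1)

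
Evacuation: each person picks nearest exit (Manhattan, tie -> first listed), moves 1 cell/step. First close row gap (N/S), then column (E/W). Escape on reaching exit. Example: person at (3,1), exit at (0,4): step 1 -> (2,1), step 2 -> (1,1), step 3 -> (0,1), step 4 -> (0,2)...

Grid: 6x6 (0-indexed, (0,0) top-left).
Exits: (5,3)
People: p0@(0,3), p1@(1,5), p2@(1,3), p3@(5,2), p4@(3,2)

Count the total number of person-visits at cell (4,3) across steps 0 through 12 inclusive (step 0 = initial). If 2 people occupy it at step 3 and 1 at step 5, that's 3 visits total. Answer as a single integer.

Step 0: p0@(0,3) p1@(1,5) p2@(1,3) p3@(5,2) p4@(3,2) -> at (4,3): 0 [-], cum=0
Step 1: p0@(1,3) p1@(2,5) p2@(2,3) p3@ESC p4@(4,2) -> at (4,3): 0 [-], cum=0
Step 2: p0@(2,3) p1@(3,5) p2@(3,3) p3@ESC p4@(5,2) -> at (4,3): 0 [-], cum=0
Step 3: p0@(3,3) p1@(4,5) p2@(4,3) p3@ESC p4@ESC -> at (4,3): 1 [p2], cum=1
Step 4: p0@(4,3) p1@(5,5) p2@ESC p3@ESC p4@ESC -> at (4,3): 1 [p0], cum=2
Step 5: p0@ESC p1@(5,4) p2@ESC p3@ESC p4@ESC -> at (4,3): 0 [-], cum=2
Step 6: p0@ESC p1@ESC p2@ESC p3@ESC p4@ESC -> at (4,3): 0 [-], cum=2
Total visits = 2

Answer: 2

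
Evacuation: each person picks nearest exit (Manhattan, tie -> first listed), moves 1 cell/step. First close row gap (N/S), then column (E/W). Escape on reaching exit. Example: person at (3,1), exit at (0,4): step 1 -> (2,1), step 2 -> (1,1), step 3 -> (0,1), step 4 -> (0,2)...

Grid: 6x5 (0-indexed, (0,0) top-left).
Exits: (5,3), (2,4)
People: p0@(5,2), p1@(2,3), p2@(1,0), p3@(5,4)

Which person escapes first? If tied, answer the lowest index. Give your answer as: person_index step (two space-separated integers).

Answer: 0 1

Derivation:
Step 1: p0:(5,2)->(5,3)->EXIT | p1:(2,3)->(2,4)->EXIT | p2:(1,0)->(2,0) | p3:(5,4)->(5,3)->EXIT
Step 2: p0:escaped | p1:escaped | p2:(2,0)->(2,1) | p3:escaped
Step 3: p0:escaped | p1:escaped | p2:(2,1)->(2,2) | p3:escaped
Step 4: p0:escaped | p1:escaped | p2:(2,2)->(2,3) | p3:escaped
Step 5: p0:escaped | p1:escaped | p2:(2,3)->(2,4)->EXIT | p3:escaped
Exit steps: [1, 1, 5, 1]
First to escape: p0 at step 1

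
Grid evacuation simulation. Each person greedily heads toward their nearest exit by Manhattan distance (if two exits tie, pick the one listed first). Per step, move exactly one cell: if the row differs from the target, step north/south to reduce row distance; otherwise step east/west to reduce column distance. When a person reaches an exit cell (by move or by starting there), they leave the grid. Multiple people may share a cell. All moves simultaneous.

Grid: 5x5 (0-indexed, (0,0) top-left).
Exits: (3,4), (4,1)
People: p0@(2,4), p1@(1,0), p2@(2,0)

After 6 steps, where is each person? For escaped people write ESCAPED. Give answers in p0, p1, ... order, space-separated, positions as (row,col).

Step 1: p0:(2,4)->(3,4)->EXIT | p1:(1,0)->(2,0) | p2:(2,0)->(3,0)
Step 2: p0:escaped | p1:(2,0)->(3,0) | p2:(3,0)->(4,0)
Step 3: p0:escaped | p1:(3,0)->(4,0) | p2:(4,0)->(4,1)->EXIT
Step 4: p0:escaped | p1:(4,0)->(4,1)->EXIT | p2:escaped

ESCAPED ESCAPED ESCAPED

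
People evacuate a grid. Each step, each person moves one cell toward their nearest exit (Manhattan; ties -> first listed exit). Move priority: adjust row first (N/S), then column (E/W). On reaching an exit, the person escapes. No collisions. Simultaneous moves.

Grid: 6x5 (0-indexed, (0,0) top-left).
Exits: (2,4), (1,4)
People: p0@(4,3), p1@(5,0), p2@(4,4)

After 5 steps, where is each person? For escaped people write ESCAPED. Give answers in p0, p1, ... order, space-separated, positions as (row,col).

Step 1: p0:(4,3)->(3,3) | p1:(5,0)->(4,0) | p2:(4,4)->(3,4)
Step 2: p0:(3,3)->(2,3) | p1:(4,0)->(3,0) | p2:(3,4)->(2,4)->EXIT
Step 3: p0:(2,3)->(2,4)->EXIT | p1:(3,0)->(2,0) | p2:escaped
Step 4: p0:escaped | p1:(2,0)->(2,1) | p2:escaped
Step 5: p0:escaped | p1:(2,1)->(2,2) | p2:escaped

ESCAPED (2,2) ESCAPED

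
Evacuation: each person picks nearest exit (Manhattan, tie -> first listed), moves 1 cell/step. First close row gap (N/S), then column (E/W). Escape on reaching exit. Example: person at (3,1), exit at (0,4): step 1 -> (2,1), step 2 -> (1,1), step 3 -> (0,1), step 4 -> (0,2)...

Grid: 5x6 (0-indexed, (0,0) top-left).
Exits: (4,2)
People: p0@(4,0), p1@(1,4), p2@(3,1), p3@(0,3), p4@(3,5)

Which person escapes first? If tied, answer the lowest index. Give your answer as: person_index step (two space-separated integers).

Step 1: p0:(4,0)->(4,1) | p1:(1,4)->(2,4) | p2:(3,1)->(4,1) | p3:(0,3)->(1,3) | p4:(3,5)->(4,5)
Step 2: p0:(4,1)->(4,2)->EXIT | p1:(2,4)->(3,4) | p2:(4,1)->(4,2)->EXIT | p3:(1,3)->(2,3) | p4:(4,5)->(4,4)
Step 3: p0:escaped | p1:(3,4)->(4,4) | p2:escaped | p3:(2,3)->(3,3) | p4:(4,4)->(4,3)
Step 4: p0:escaped | p1:(4,4)->(4,3) | p2:escaped | p3:(3,3)->(4,3) | p4:(4,3)->(4,2)->EXIT
Step 5: p0:escaped | p1:(4,3)->(4,2)->EXIT | p2:escaped | p3:(4,3)->(4,2)->EXIT | p4:escaped
Exit steps: [2, 5, 2, 5, 4]
First to escape: p0 at step 2

Answer: 0 2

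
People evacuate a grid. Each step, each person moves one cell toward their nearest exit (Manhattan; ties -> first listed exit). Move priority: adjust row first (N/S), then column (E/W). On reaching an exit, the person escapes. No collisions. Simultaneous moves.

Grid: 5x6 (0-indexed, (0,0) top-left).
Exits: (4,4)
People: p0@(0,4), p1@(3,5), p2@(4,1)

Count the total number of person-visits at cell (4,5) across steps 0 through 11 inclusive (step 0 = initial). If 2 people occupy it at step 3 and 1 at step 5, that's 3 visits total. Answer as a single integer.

Answer: 1

Derivation:
Step 0: p0@(0,4) p1@(3,5) p2@(4,1) -> at (4,5): 0 [-], cum=0
Step 1: p0@(1,4) p1@(4,5) p2@(4,2) -> at (4,5): 1 [p1], cum=1
Step 2: p0@(2,4) p1@ESC p2@(4,3) -> at (4,5): 0 [-], cum=1
Step 3: p0@(3,4) p1@ESC p2@ESC -> at (4,5): 0 [-], cum=1
Step 4: p0@ESC p1@ESC p2@ESC -> at (4,5): 0 [-], cum=1
Total visits = 1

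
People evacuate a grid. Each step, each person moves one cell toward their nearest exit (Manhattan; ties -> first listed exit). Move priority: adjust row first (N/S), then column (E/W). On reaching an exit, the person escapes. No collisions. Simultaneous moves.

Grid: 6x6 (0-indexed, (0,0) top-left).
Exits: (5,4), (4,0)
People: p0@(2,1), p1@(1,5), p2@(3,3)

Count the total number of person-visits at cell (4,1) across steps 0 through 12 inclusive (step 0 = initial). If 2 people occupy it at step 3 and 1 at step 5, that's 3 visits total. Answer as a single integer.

Step 0: p0@(2,1) p1@(1,5) p2@(3,3) -> at (4,1): 0 [-], cum=0
Step 1: p0@(3,1) p1@(2,5) p2@(4,3) -> at (4,1): 0 [-], cum=0
Step 2: p0@(4,1) p1@(3,5) p2@(5,3) -> at (4,1): 1 [p0], cum=1
Step 3: p0@ESC p1@(4,5) p2@ESC -> at (4,1): 0 [-], cum=1
Step 4: p0@ESC p1@(5,5) p2@ESC -> at (4,1): 0 [-], cum=1
Step 5: p0@ESC p1@ESC p2@ESC -> at (4,1): 0 [-], cum=1
Total visits = 1

Answer: 1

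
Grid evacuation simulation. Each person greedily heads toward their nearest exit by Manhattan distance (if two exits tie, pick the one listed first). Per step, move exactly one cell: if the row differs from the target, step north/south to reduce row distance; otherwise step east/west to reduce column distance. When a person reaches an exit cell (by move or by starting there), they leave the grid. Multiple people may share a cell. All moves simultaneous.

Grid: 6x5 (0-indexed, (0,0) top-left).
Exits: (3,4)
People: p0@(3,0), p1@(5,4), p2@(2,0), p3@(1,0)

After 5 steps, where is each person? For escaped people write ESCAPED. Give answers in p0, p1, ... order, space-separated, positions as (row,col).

Step 1: p0:(3,0)->(3,1) | p1:(5,4)->(4,4) | p2:(2,0)->(3,0) | p3:(1,0)->(2,0)
Step 2: p0:(3,1)->(3,2) | p1:(4,4)->(3,4)->EXIT | p2:(3,0)->(3,1) | p3:(2,0)->(3,0)
Step 3: p0:(3,2)->(3,3) | p1:escaped | p2:(3,1)->(3,2) | p3:(3,0)->(3,1)
Step 4: p0:(3,3)->(3,4)->EXIT | p1:escaped | p2:(3,2)->(3,3) | p3:(3,1)->(3,2)
Step 5: p0:escaped | p1:escaped | p2:(3,3)->(3,4)->EXIT | p3:(3,2)->(3,3)

ESCAPED ESCAPED ESCAPED (3,3)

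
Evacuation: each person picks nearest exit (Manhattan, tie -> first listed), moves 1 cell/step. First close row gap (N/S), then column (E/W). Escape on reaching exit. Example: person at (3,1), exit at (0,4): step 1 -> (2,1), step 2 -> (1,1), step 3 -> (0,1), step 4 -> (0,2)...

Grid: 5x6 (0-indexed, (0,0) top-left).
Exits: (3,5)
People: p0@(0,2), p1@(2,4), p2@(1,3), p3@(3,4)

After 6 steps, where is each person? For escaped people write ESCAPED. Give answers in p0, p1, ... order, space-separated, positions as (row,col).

Step 1: p0:(0,2)->(1,2) | p1:(2,4)->(3,4) | p2:(1,3)->(2,3) | p3:(3,4)->(3,5)->EXIT
Step 2: p0:(1,2)->(2,2) | p1:(3,4)->(3,5)->EXIT | p2:(2,3)->(3,3) | p3:escaped
Step 3: p0:(2,2)->(3,2) | p1:escaped | p2:(3,3)->(3,4) | p3:escaped
Step 4: p0:(3,2)->(3,3) | p1:escaped | p2:(3,4)->(3,5)->EXIT | p3:escaped
Step 5: p0:(3,3)->(3,4) | p1:escaped | p2:escaped | p3:escaped
Step 6: p0:(3,4)->(3,5)->EXIT | p1:escaped | p2:escaped | p3:escaped

ESCAPED ESCAPED ESCAPED ESCAPED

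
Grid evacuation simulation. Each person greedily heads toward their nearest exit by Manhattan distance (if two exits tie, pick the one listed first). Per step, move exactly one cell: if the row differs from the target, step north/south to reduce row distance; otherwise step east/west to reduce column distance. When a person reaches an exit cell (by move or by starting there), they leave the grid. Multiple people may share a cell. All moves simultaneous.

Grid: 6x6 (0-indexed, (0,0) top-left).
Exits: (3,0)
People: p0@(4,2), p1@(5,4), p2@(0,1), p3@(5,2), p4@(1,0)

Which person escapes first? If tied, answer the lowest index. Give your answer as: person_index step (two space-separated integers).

Answer: 4 2

Derivation:
Step 1: p0:(4,2)->(3,2) | p1:(5,4)->(4,4) | p2:(0,1)->(1,1) | p3:(5,2)->(4,2) | p4:(1,0)->(2,0)
Step 2: p0:(3,2)->(3,1) | p1:(4,4)->(3,4) | p2:(1,1)->(2,1) | p3:(4,2)->(3,2) | p4:(2,0)->(3,0)->EXIT
Step 3: p0:(3,1)->(3,0)->EXIT | p1:(3,4)->(3,3) | p2:(2,1)->(3,1) | p3:(3,2)->(3,1) | p4:escaped
Step 4: p0:escaped | p1:(3,3)->(3,2) | p2:(3,1)->(3,0)->EXIT | p3:(3,1)->(3,0)->EXIT | p4:escaped
Step 5: p0:escaped | p1:(3,2)->(3,1) | p2:escaped | p3:escaped | p4:escaped
Step 6: p0:escaped | p1:(3,1)->(3,0)->EXIT | p2:escaped | p3:escaped | p4:escaped
Exit steps: [3, 6, 4, 4, 2]
First to escape: p4 at step 2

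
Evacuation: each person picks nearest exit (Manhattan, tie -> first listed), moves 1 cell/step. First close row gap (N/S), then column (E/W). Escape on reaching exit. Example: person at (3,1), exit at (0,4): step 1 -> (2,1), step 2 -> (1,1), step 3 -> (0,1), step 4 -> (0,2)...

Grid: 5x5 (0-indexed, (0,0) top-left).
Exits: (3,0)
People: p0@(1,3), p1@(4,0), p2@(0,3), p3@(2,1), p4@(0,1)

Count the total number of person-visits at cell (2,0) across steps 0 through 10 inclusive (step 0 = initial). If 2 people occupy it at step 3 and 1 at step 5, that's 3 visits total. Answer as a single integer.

Answer: 0

Derivation:
Step 0: p0@(1,3) p1@(4,0) p2@(0,3) p3@(2,1) p4@(0,1) -> at (2,0): 0 [-], cum=0
Step 1: p0@(2,3) p1@ESC p2@(1,3) p3@(3,1) p4@(1,1) -> at (2,0): 0 [-], cum=0
Step 2: p0@(3,3) p1@ESC p2@(2,3) p3@ESC p4@(2,1) -> at (2,0): 0 [-], cum=0
Step 3: p0@(3,2) p1@ESC p2@(3,3) p3@ESC p4@(3,1) -> at (2,0): 0 [-], cum=0
Step 4: p0@(3,1) p1@ESC p2@(3,2) p3@ESC p4@ESC -> at (2,0): 0 [-], cum=0
Step 5: p0@ESC p1@ESC p2@(3,1) p3@ESC p4@ESC -> at (2,0): 0 [-], cum=0
Step 6: p0@ESC p1@ESC p2@ESC p3@ESC p4@ESC -> at (2,0): 0 [-], cum=0
Total visits = 0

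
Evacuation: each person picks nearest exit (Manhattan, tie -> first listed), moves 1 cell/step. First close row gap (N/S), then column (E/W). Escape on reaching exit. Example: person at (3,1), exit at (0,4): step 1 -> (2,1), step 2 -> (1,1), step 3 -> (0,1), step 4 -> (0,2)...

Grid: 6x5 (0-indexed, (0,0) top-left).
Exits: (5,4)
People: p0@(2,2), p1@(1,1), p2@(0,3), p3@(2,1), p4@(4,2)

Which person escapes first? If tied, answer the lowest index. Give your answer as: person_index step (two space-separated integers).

Answer: 4 3

Derivation:
Step 1: p0:(2,2)->(3,2) | p1:(1,1)->(2,1) | p2:(0,3)->(1,3) | p3:(2,1)->(3,1) | p4:(4,2)->(5,2)
Step 2: p0:(3,2)->(4,2) | p1:(2,1)->(3,1) | p2:(1,3)->(2,3) | p3:(3,1)->(4,1) | p4:(5,2)->(5,3)
Step 3: p0:(4,2)->(5,2) | p1:(3,1)->(4,1) | p2:(2,3)->(3,3) | p3:(4,1)->(5,1) | p4:(5,3)->(5,4)->EXIT
Step 4: p0:(5,2)->(5,3) | p1:(4,1)->(5,1) | p2:(3,3)->(4,3) | p3:(5,1)->(5,2) | p4:escaped
Step 5: p0:(5,3)->(5,4)->EXIT | p1:(5,1)->(5,2) | p2:(4,3)->(5,3) | p3:(5,2)->(5,3) | p4:escaped
Step 6: p0:escaped | p1:(5,2)->(5,3) | p2:(5,3)->(5,4)->EXIT | p3:(5,3)->(5,4)->EXIT | p4:escaped
Step 7: p0:escaped | p1:(5,3)->(5,4)->EXIT | p2:escaped | p3:escaped | p4:escaped
Exit steps: [5, 7, 6, 6, 3]
First to escape: p4 at step 3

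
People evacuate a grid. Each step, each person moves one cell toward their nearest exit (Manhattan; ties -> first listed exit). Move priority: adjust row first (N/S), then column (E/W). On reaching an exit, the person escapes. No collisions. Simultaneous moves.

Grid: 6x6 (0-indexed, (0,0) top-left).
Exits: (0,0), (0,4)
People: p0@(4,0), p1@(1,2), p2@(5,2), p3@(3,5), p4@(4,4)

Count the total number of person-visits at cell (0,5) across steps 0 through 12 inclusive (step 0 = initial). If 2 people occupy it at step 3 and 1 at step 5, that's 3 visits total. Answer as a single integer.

Answer: 1

Derivation:
Step 0: p0@(4,0) p1@(1,2) p2@(5,2) p3@(3,5) p4@(4,4) -> at (0,5): 0 [-], cum=0
Step 1: p0@(3,0) p1@(0,2) p2@(4,2) p3@(2,5) p4@(3,4) -> at (0,5): 0 [-], cum=0
Step 2: p0@(2,0) p1@(0,1) p2@(3,2) p3@(1,5) p4@(2,4) -> at (0,5): 0 [-], cum=0
Step 3: p0@(1,0) p1@ESC p2@(2,2) p3@(0,5) p4@(1,4) -> at (0,5): 1 [p3], cum=1
Step 4: p0@ESC p1@ESC p2@(1,2) p3@ESC p4@ESC -> at (0,5): 0 [-], cum=1
Step 5: p0@ESC p1@ESC p2@(0,2) p3@ESC p4@ESC -> at (0,5): 0 [-], cum=1
Step 6: p0@ESC p1@ESC p2@(0,1) p3@ESC p4@ESC -> at (0,5): 0 [-], cum=1
Step 7: p0@ESC p1@ESC p2@ESC p3@ESC p4@ESC -> at (0,5): 0 [-], cum=1
Total visits = 1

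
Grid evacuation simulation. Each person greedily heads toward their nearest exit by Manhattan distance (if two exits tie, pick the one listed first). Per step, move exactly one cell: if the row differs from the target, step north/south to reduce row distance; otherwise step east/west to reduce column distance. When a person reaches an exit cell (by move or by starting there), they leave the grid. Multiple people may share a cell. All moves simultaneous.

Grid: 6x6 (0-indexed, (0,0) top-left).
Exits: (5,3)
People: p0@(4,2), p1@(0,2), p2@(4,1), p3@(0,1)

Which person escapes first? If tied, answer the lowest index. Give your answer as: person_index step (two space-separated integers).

Step 1: p0:(4,2)->(5,2) | p1:(0,2)->(1,2) | p2:(4,1)->(5,1) | p3:(0,1)->(1,1)
Step 2: p0:(5,2)->(5,3)->EXIT | p1:(1,2)->(2,2) | p2:(5,1)->(5,2) | p3:(1,1)->(2,1)
Step 3: p0:escaped | p1:(2,2)->(3,2) | p2:(5,2)->(5,3)->EXIT | p3:(2,1)->(3,1)
Step 4: p0:escaped | p1:(3,2)->(4,2) | p2:escaped | p3:(3,1)->(4,1)
Step 5: p0:escaped | p1:(4,2)->(5,2) | p2:escaped | p3:(4,1)->(5,1)
Step 6: p0:escaped | p1:(5,2)->(5,3)->EXIT | p2:escaped | p3:(5,1)->(5,2)
Step 7: p0:escaped | p1:escaped | p2:escaped | p3:(5,2)->(5,3)->EXIT
Exit steps: [2, 6, 3, 7]
First to escape: p0 at step 2

Answer: 0 2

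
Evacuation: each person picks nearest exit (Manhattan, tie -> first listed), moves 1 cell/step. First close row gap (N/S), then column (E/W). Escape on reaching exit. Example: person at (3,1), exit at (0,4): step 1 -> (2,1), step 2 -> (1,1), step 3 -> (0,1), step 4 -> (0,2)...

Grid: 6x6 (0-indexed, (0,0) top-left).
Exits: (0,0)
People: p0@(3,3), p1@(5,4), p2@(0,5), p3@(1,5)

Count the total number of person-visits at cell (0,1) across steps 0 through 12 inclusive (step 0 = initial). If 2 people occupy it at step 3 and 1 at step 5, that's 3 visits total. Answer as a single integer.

Step 0: p0@(3,3) p1@(5,4) p2@(0,5) p3@(1,5) -> at (0,1): 0 [-], cum=0
Step 1: p0@(2,3) p1@(4,4) p2@(0,4) p3@(0,5) -> at (0,1): 0 [-], cum=0
Step 2: p0@(1,3) p1@(3,4) p2@(0,3) p3@(0,4) -> at (0,1): 0 [-], cum=0
Step 3: p0@(0,3) p1@(2,4) p2@(0,2) p3@(0,3) -> at (0,1): 0 [-], cum=0
Step 4: p0@(0,2) p1@(1,4) p2@(0,1) p3@(0,2) -> at (0,1): 1 [p2], cum=1
Step 5: p0@(0,1) p1@(0,4) p2@ESC p3@(0,1) -> at (0,1): 2 [p0,p3], cum=3
Step 6: p0@ESC p1@(0,3) p2@ESC p3@ESC -> at (0,1): 0 [-], cum=3
Step 7: p0@ESC p1@(0,2) p2@ESC p3@ESC -> at (0,1): 0 [-], cum=3
Step 8: p0@ESC p1@(0,1) p2@ESC p3@ESC -> at (0,1): 1 [p1], cum=4
Step 9: p0@ESC p1@ESC p2@ESC p3@ESC -> at (0,1): 0 [-], cum=4
Total visits = 4

Answer: 4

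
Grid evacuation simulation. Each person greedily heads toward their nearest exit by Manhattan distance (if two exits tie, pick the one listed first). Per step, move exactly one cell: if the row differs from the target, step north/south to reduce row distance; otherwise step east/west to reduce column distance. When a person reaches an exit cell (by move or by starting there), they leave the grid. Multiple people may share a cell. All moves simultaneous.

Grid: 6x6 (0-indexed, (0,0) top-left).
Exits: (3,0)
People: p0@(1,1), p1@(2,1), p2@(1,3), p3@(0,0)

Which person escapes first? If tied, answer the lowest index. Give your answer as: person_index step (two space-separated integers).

Answer: 1 2

Derivation:
Step 1: p0:(1,1)->(2,1) | p1:(2,1)->(3,1) | p2:(1,3)->(2,3) | p3:(0,0)->(1,0)
Step 2: p0:(2,1)->(3,1) | p1:(3,1)->(3,0)->EXIT | p2:(2,3)->(3,3) | p3:(1,0)->(2,0)
Step 3: p0:(3,1)->(3,0)->EXIT | p1:escaped | p2:(3,3)->(3,2) | p3:(2,0)->(3,0)->EXIT
Step 4: p0:escaped | p1:escaped | p2:(3,2)->(3,1) | p3:escaped
Step 5: p0:escaped | p1:escaped | p2:(3,1)->(3,0)->EXIT | p3:escaped
Exit steps: [3, 2, 5, 3]
First to escape: p1 at step 2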